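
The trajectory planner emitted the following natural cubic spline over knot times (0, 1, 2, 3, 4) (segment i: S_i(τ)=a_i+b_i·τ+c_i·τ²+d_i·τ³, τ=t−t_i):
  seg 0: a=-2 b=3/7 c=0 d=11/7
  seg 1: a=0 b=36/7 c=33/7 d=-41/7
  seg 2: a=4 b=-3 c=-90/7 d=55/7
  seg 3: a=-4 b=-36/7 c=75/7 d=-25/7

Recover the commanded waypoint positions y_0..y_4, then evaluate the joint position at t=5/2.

y_0 = S_0(0) = a_0 = -2
y_1 = S_1(0) = a_1 = 0
y_2 = S_2(0) = a_2 = 4
y_3 = S_3(0) = a_3 = -4
y_4 = S_3(1) = -2
t_q=5/2 is in segment 2 (τ=1/2); S_2(τ)=15/56

y_0=-2 y_1=0 y_2=4 y_3=-4 y_4=-2
S(5/2) = 15/56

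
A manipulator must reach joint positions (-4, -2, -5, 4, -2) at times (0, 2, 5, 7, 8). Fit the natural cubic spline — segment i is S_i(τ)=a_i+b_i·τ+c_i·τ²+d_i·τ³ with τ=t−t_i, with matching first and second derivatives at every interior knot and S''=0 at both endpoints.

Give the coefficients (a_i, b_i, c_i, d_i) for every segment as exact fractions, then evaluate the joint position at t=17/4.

Δ: Δ0=1, Δ1=-1, Δ2=9/2, Δ3=-6
row 1: diag=10, rhs=-12; c'=3/10, d'=-6/5
row 2: denom=10−3·3/10=91/10; d'=(33−3·-6/5)/(91/10)=366/91
row 3: denom=6−2·20/91=506/91; d'=(-63−2·366/91)/(506/91)=-6465/506
back: M3=-6465/506
back: M2=366/91−20/91·-6465/506=1728/253
back: M1=-6/5−3/10·1728/253=-822/253
M: M0=0, M1=-822/253, M2=1728/253, M3=-6465/506, M4=0
seg 0: a=-4, c=M0/2=0, d=(M1−M0)/(6·2)=-137/506, b=Δ0−h0·(2M0+M1)/6=527/253
seg 1: a=-2, c=M1/2=-411/253, d=(M2−M1)/(6·3)=425/759, b=Δ1−h1·(2M1+M2)/6=-295/253
seg 2: a=-5, c=M2/2=864/253, d=(M3−M2)/(6·2)=-3307/2024, b=Δ2−h2·(2M2+M3)/6=1064/253
seg 3: a=4, c=M3/2=-6465/1012, d=(M4−M3)/(6·1)=2155/1012, b=Δ3−h3·(2M3+M4)/6=-881/506
t_q=17/4 → seg 1, τ=9/4; S=-2+-295/253·τ+-411/253·τ²+425/759·τ³=-9523/1472

  seg 0: a=-4 b=527/253 c=0 d=-137/506
  seg 1: a=-2 b=-295/253 c=-411/253 d=425/759
  seg 2: a=-5 b=1064/253 c=864/253 d=-3307/2024
  seg 3: a=4 b=-881/506 c=-6465/1012 d=2155/1012
S(17/4) = -9523/1472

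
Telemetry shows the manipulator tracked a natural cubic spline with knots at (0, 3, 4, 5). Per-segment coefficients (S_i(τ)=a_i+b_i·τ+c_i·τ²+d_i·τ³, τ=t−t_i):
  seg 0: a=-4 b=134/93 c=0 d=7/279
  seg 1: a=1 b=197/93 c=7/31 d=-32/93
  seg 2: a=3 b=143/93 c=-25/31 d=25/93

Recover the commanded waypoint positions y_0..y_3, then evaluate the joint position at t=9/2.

y_0 = S_0(0) = a_0 = -4
y_1 = S_1(0) = a_1 = 1
y_2 = S_2(0) = a_2 = 3
y_3 = S_2(1) = 4
t_q=9/2 is in segment 2 (τ=1/2); S_2(τ)=893/248

y_0=-4 y_1=1 y_2=3 y_3=4
S(9/2) = 893/248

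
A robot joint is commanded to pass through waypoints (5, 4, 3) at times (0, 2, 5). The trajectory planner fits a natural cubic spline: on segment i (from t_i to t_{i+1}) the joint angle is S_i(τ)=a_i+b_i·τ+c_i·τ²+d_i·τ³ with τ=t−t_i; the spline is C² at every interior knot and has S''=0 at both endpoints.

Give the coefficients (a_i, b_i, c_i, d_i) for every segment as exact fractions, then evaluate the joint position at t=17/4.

Δ: Δ0=-1/2, Δ1=-1/3
row 1: diag=10, rhs=1; c'=3/10, d'=1/10
back: M1=1/10
M: M0=0, M1=1/10, M2=0
seg 0: a=5, c=M0/2=0, d=(M1−M0)/(6·2)=1/120, b=Δ0−h0·(2M0+M1)/6=-8/15
seg 1: a=4, c=M1/2=1/20, d=(M2−M1)/(6·3)=-1/180, b=Δ1−h1·(2M1+M2)/6=-13/30
t_q=17/4 → seg 1, τ=9/4; S=4+-13/30·τ+1/20·τ²+-1/180·τ³=823/256

  seg 0: a=5 b=-8/15 c=0 d=1/120
  seg 1: a=4 b=-13/30 c=1/20 d=-1/180
S(17/4) = 823/256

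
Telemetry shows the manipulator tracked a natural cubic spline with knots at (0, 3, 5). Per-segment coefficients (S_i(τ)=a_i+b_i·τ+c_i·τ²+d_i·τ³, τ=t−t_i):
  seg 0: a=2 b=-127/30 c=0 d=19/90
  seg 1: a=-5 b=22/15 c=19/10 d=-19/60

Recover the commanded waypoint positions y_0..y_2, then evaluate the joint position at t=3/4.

y_0 = S_0(0) = a_0 = 2
y_1 = S_1(0) = a_1 = -5
y_2 = S_1(2) = 3
t_q=3/4 is in segment 0 (τ=3/4); S_0(τ)=-139/128

y_0=2 y_1=-5 y_2=3
S(3/4) = -139/128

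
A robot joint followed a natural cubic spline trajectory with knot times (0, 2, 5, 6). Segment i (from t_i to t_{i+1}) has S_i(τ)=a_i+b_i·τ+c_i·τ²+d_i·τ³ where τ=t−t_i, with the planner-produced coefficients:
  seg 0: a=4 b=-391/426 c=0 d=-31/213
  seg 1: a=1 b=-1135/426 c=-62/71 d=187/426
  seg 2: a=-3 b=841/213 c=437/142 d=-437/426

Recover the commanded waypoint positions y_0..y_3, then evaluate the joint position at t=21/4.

y_0 = S_0(0) = a_0 = 4
y_1 = S_1(0) = a_1 = 1
y_2 = S_2(0) = a_2 = -3
y_3 = S_2(1) = 3
t_q=21/4 is in segment 2 (τ=1/4); S_2(τ)=-16691/9088

y_0=4 y_1=1 y_2=-3 y_3=3
S(21/4) = -16691/9088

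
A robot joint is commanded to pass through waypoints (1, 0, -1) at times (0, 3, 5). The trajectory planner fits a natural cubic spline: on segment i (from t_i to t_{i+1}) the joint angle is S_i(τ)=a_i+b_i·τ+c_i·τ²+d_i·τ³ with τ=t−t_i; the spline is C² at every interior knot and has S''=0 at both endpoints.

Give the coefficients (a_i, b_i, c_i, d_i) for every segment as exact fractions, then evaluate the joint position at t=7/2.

Δ: Δ0=-1/3, Δ1=-1/2
row 1: diag=10, rhs=-1; c'=1/5, d'=-1/10
back: M1=-1/10
M: M0=0, M1=-1/10, M2=0
seg 0: a=1, c=M0/2=0, d=(M1−M0)/(6·3)=-1/180, b=Δ0−h0·(2M0+M1)/6=-17/60
seg 1: a=0, c=M1/2=-1/20, d=(M2−M1)/(6·2)=1/120, b=Δ1−h1·(2M1+M2)/6=-13/30
t_q=7/2 → seg 1, τ=1/2; S=0+-13/30·τ+-1/20·τ²+1/120·τ³=-73/320

  seg 0: a=1 b=-17/60 c=0 d=-1/180
  seg 1: a=0 b=-13/30 c=-1/20 d=1/120
S(7/2) = -73/320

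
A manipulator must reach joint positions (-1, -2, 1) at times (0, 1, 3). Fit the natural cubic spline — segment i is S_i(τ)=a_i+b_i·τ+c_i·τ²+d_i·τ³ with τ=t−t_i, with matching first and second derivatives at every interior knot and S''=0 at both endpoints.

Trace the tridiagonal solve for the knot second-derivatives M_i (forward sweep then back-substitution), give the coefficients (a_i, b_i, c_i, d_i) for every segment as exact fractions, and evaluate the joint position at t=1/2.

  seg 0: a=-1 b=-17/12 c=0 d=5/12
  seg 1: a=-2 b=-1/6 c=5/4 d=-5/24
S(1/2) = -53/32

Δ: Δ0=-1, Δ1=3/2
row 1: diag=6, rhs=15; c'=1/3, d'=5/2
back: M1=5/2
M: M0=0, M1=5/2, M2=0
seg 0: a=-1, c=M0/2=0, d=(M1−M0)/(6·1)=5/12, b=Δ0−h0·(2M0+M1)/6=-17/12
seg 1: a=-2, c=M1/2=5/4, d=(M2−M1)/(6·2)=-5/24, b=Δ1−h1·(2M1+M2)/6=-1/6
t_q=1/2 → seg 0, τ=1/2; S=-1+-17/12·τ+0·τ²+5/12·τ³=-53/32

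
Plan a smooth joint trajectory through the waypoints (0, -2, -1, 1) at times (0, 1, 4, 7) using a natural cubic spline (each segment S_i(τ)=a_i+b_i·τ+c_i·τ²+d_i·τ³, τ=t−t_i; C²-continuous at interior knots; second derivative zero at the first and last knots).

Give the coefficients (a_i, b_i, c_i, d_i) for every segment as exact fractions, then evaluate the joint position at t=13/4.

Δ: Δ0=-2, Δ1=1/3, Δ2=2/3
row 1: diag=8, rhs=14; c'=3/8, d'=7/4
row 2: denom=12−3·3/8=87/8; d'=(2−3·7/4)/(87/8)=-26/87
back: M2=-26/87
back: M1=7/4−3/8·-26/87=54/29
M: M0=0, M1=54/29, M2=-26/87, M3=0
seg 0: a=0, c=M0/2=0, d=(M1−M0)/(6·1)=9/29, b=Δ0−h0·(2M0+M1)/6=-67/29
seg 1: a=-2, c=M1/2=27/29, d=(M2−M1)/(6·3)=-94/783, b=Δ1−h1·(2M1+M2)/6=-40/29
seg 2: a=-1, c=M2/2=-13/87, d=(M3−M2)/(6·3)=13/783, b=Δ2−h2·(2M2+M3)/6=28/29
t_q=13/4 → seg 1, τ=9/4; S=-2+-40/29·τ+27/29·τ²+-94/783·τ³=-1631/928

  seg 0: a=0 b=-67/29 c=0 d=9/29
  seg 1: a=-2 b=-40/29 c=27/29 d=-94/783
  seg 2: a=-1 b=28/29 c=-13/87 d=13/783
S(13/4) = -1631/928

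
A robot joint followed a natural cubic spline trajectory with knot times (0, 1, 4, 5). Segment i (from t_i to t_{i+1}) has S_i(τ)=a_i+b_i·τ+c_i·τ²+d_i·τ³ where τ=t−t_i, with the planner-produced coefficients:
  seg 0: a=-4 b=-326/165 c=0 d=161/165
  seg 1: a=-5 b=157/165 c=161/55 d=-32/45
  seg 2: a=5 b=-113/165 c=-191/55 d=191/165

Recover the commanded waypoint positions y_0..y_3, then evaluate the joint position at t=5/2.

y_0 = S_0(0) = a_0 = -4
y_1 = S_1(0) = a_1 = -5
y_2 = S_2(0) = a_2 = 5
y_3 = S_2(1) = 2
t_q=5/2 is in segment 1 (τ=3/2); S_1(τ)=27/44

y_0=-4 y_1=-5 y_2=5 y_3=2
S(5/2) = 27/44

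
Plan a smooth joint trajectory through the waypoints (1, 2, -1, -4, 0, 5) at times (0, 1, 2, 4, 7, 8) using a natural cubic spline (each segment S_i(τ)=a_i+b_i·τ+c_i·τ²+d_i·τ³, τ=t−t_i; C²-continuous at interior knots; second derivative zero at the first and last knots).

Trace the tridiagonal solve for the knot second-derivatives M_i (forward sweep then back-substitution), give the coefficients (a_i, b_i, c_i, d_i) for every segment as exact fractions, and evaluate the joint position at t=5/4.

  seg 0: a=1 b=3797/1806 c=0 d=-1991/1806
  seg 1: a=2 b=-1088/903 c=-1991/602 d=2731/1806
  seg 2: a=-1 b=-847/258 c=370/301 d=-305/1806
  seg 3: a=-4 b=-709/1806 c=65/301 d=649/5418
  seg 4: a=0 b=3736/903 c=779/602 d=-779/1806
S(5/4) = 58397/38528

Δ: Δ0=1, Δ1=-3, Δ2=-3/2, Δ3=4/3, Δ4=5
row 1: diag=4, rhs=-24; c'=1/4, d'=-6
row 2: denom=6−1·1/4=23/4; d'=(9−1·-6)/(23/4)=60/23
row 3: denom=10−2·8/23=214/23; d'=(17−2·60/23)/(214/23)=271/214
row 4: denom=8−3·69/214=1505/214; d'=(22−3·271/214)/(1505/214)=779/301
back: M4=779/301
back: M3=271/214−69/214·779/301=130/301
back: M2=60/23−8/23·130/301=740/301
back: M1=-6−1/4·740/301=-1991/301
M: M0=0, M1=-1991/301, M2=740/301, M3=130/301, M4=779/301, M5=0
seg 0: a=1, c=M0/2=0, d=(M1−M0)/(6·1)=-1991/1806, b=Δ0−h0·(2M0+M1)/6=3797/1806
seg 1: a=2, c=M1/2=-1991/602, d=(M2−M1)/(6·1)=2731/1806, b=Δ1−h1·(2M1+M2)/6=-1088/903
seg 2: a=-1, c=M2/2=370/301, d=(M3−M2)/(6·2)=-305/1806, b=Δ2−h2·(2M2+M3)/6=-847/258
seg 3: a=-4, c=M3/2=65/301, d=(M4−M3)/(6·3)=649/5418, b=Δ3−h3·(2M3+M4)/6=-709/1806
seg 4: a=0, c=M4/2=779/602, d=(M5−M4)/(6·1)=-779/1806, b=Δ4−h4·(2M4+M5)/6=3736/903
t_q=5/4 → seg 1, τ=1/4; S=2+-1088/903·τ+-1991/602·τ²+2731/1806·τ³=58397/38528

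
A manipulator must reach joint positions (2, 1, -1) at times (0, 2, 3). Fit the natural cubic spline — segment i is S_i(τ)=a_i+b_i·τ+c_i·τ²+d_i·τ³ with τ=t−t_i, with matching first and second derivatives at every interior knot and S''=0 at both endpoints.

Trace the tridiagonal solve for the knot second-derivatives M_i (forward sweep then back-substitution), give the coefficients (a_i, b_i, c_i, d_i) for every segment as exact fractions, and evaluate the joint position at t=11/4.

  seg 0: a=2 b=0 c=0 d=-1/8
  seg 1: a=1 b=-3/2 c=-3/4 d=1/4
S(11/4) = -113/256

Δ: Δ0=-1/2, Δ1=-2
row 1: diag=6, rhs=-9; c'=1/6, d'=-3/2
back: M1=-3/2
M: M0=0, M1=-3/2, M2=0
seg 0: a=2, c=M0/2=0, d=(M1−M0)/(6·2)=-1/8, b=Δ0−h0·(2M0+M1)/6=0
seg 1: a=1, c=M1/2=-3/4, d=(M2−M1)/(6·1)=1/4, b=Δ1−h1·(2M1+M2)/6=-3/2
t_q=11/4 → seg 1, τ=3/4; S=1+-3/2·τ+-3/4·τ²+1/4·τ³=-113/256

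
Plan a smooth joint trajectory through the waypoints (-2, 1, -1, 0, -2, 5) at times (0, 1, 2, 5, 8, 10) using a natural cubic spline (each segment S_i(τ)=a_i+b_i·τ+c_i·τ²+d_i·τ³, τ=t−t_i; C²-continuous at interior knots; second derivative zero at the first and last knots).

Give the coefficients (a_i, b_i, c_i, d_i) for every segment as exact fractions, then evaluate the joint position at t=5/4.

  seg 0: a=-2 b=27119/6162 c=0 d=-8633/6162
  seg 1: a=1 b=610/3081 c=-8633/2054 d=12355/6162
  seg 2: a=-1 b=-13513/6162 c=1861/1027 d=-5977/18486
  seg 3: a=0 b=-155/3081 c=-2255/2054 d=47/158
  seg 4: a=-2 b=8591/6162 c=1622/1027 d=-811/3081
S(5/4) = 8273/10112

Δ: Δ0=3, Δ1=-2, Δ2=1/3, Δ3=-2/3, Δ4=7/2
row 1: diag=4, rhs=-30; c'=1/4, d'=-15/2
row 2: denom=8−1·1/4=31/4; d'=(14−1·-15/2)/(31/4)=86/31
row 3: denom=12−3·12/31=336/31; d'=(-6−3·86/31)/(336/31)=-37/28
row 4: denom=10−3·31/112=1027/112; d'=(25−3·-37/28)/(1027/112)=3244/1027
back: M4=3244/1027
back: M3=-37/28−31/112·3244/1027=-2255/1027
back: M2=86/31−12/31·-2255/1027=3722/1027
back: M1=-15/2−1/4·3722/1027=-8633/1027
M: M0=0, M1=-8633/1027, M2=3722/1027, M3=-2255/1027, M4=3244/1027, M5=0
seg 0: a=-2, c=M0/2=0, d=(M1−M0)/(6·1)=-8633/6162, b=Δ0−h0·(2M0+M1)/6=27119/6162
seg 1: a=1, c=M1/2=-8633/2054, d=(M2−M1)/(6·1)=12355/6162, b=Δ1−h1·(2M1+M2)/6=610/3081
seg 2: a=-1, c=M2/2=1861/1027, d=(M3−M2)/(6·3)=-5977/18486, b=Δ2−h2·(2M2+M3)/6=-13513/6162
seg 3: a=0, c=M3/2=-2255/2054, d=(M4−M3)/(6·3)=47/158, b=Δ3−h3·(2M3+M4)/6=-155/3081
seg 4: a=-2, c=M4/2=1622/1027, d=(M5−M4)/(6·2)=-811/3081, b=Δ4−h4·(2M4+M5)/6=8591/6162
t_q=5/4 → seg 1, τ=1/4; S=1+610/3081·τ+-8633/2054·τ²+12355/6162·τ³=8273/10112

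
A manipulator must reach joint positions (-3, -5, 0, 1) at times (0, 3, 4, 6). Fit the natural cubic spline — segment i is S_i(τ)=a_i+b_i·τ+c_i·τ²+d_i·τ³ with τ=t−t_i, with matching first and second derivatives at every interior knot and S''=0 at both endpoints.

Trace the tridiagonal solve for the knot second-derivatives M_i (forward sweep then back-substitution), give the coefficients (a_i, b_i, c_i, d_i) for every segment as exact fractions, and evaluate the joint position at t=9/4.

  seg 0: a=-3 b=-881/282 c=0 d=77/282
  seg 1: a=-5 b=599/141 c=231/94 d=-481/282
  seg 2: a=0 b=1141/282 c=-125/47 d=125/282
S(9/4) = -41625/6016

Δ: Δ0=-2/3, Δ1=5, Δ2=1/2
row 1: diag=8, rhs=34; c'=1/8, d'=17/4
row 2: denom=6−1·1/8=47/8; d'=(-27−1·17/4)/(47/8)=-250/47
back: M2=-250/47
back: M1=17/4−1/8·-250/47=231/47
M: M0=0, M1=231/47, M2=-250/47, M3=0
seg 0: a=-3, c=M0/2=0, d=(M1−M0)/(6·3)=77/282, b=Δ0−h0·(2M0+M1)/6=-881/282
seg 1: a=-5, c=M1/2=231/94, d=(M2−M1)/(6·1)=-481/282, b=Δ1−h1·(2M1+M2)/6=599/141
seg 2: a=0, c=M2/2=-125/47, d=(M3−M2)/(6·2)=125/282, b=Δ2−h2·(2M2+M3)/6=1141/282
t_q=9/4 → seg 0, τ=9/4; S=-3+-881/282·τ+0·τ²+77/282·τ³=-41625/6016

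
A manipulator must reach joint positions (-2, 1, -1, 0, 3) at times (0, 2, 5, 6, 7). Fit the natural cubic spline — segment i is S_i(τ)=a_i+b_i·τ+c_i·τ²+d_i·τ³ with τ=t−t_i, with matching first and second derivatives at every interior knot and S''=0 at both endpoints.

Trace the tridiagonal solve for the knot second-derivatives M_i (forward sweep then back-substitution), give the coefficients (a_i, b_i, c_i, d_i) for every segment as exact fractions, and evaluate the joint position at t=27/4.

Δ: Δ0=3/2, Δ1=-2/3, Δ2=1, Δ3=3
row 1: diag=10, rhs=-13; c'=3/10, d'=-13/10
row 2: denom=8−3·3/10=71/10; d'=(10−3·-13/10)/(71/10)=139/71
row 3: denom=4−1·10/71=274/71; d'=(12−1·139/71)/(274/71)=713/274
back: M3=713/274
back: M2=139/71−10/71·713/274=218/137
back: M1=-13/10−3/10·218/137=-487/274
M: M0=0, M1=-487/274, M2=218/137, M3=713/274, M4=0
seg 0: a=-2, c=M0/2=0, d=(M1−M0)/(6·2)=-487/3288, b=Δ0−h0·(2M0+M1)/6=860/411
seg 1: a=1, c=M1/2=-487/548, d=(M2−M1)/(6·3)=923/4932, b=Δ1−h1·(2M1+M2)/6=259/822
seg 2: a=-1, c=M2/2=109/137, d=(M3−M2)/(6·1)=277/1644, b=Δ2−h2·(2M2+M3)/6=59/1644
seg 3: a=0, c=M3/2=713/548, d=(M4−M3)/(6·1)=-713/1644, b=Δ3−h3·(2M3+M4)/6=1753/822
t_q=27/4 → seg 3, τ=3/4; S=0+1753/822·τ+713/548·τ²+-713/1644·τ³=75347/35072

  seg 0: a=-2 b=860/411 c=0 d=-487/3288
  seg 1: a=1 b=259/822 c=-487/548 d=923/4932
  seg 2: a=-1 b=59/1644 c=109/137 d=277/1644
  seg 3: a=0 b=1753/822 c=713/548 d=-713/1644
S(27/4) = 75347/35072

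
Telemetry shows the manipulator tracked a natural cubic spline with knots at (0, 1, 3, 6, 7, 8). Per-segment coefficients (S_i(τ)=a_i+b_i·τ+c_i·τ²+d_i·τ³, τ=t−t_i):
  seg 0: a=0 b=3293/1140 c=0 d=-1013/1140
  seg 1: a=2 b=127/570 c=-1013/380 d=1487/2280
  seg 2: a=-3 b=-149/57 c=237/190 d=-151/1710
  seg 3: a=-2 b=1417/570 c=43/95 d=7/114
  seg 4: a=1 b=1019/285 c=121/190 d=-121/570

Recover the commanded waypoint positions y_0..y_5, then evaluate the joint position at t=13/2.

y_0=0 y_1=2 y_2=-3 y_3=-2 y_4=1 y_5=5
S(13/2) = -967/1520

y_0 = S_0(0) = a_0 = 0
y_1 = S_1(0) = a_1 = 2
y_2 = S_2(0) = a_2 = -3
y_3 = S_3(0) = a_3 = -2
y_4 = S_4(0) = a_4 = 1
y_5 = S_4(1) = 5
t_q=13/2 is in segment 3 (τ=1/2); S_3(τ)=-967/1520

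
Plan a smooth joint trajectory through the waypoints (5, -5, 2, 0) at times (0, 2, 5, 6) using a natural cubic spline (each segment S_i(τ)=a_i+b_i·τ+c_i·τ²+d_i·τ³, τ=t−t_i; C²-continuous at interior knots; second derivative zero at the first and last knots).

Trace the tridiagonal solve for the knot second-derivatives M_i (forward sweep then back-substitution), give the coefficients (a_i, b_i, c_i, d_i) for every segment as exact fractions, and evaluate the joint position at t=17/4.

  seg 0: a=5 b=-1495/213 c=0 d=215/426
  seg 1: a=-5 b=-205/213 c=215/71 d=-137/213
  seg 2: a=2 b=-34/213 c=-196/71 d=196/213
S(17/4) = 3809/4544

Δ: Δ0=-5, Δ1=7/3, Δ2=-2
row 1: diag=10, rhs=44; c'=3/10, d'=22/5
row 2: denom=8−3·3/10=71/10; d'=(-26−3·22/5)/(71/10)=-392/71
back: M2=-392/71
back: M1=22/5−3/10·-392/71=430/71
M: M0=0, M1=430/71, M2=-392/71, M3=0
seg 0: a=5, c=M0/2=0, d=(M1−M0)/(6·2)=215/426, b=Δ0−h0·(2M0+M1)/6=-1495/213
seg 1: a=-5, c=M1/2=215/71, d=(M2−M1)/(6·3)=-137/213, b=Δ1−h1·(2M1+M2)/6=-205/213
seg 2: a=2, c=M2/2=-196/71, d=(M3−M2)/(6·1)=196/213, b=Δ2−h2·(2M2+M3)/6=-34/213
t_q=17/4 → seg 1, τ=9/4; S=-5+-205/213·τ+215/71·τ²+-137/213·τ³=3809/4544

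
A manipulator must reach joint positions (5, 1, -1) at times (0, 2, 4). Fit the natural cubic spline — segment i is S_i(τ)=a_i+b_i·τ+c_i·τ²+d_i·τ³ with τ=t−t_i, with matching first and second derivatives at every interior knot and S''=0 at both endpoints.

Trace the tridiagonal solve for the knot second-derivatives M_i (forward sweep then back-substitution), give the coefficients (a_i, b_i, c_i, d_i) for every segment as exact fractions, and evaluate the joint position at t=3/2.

Δ: Δ0=-2, Δ1=-1
row 1: diag=8, rhs=6; c'=1/4, d'=3/4
back: M1=3/4
M: M0=0, M1=3/4, M2=0
seg 0: a=5, c=M0/2=0, d=(M1−M0)/(6·2)=1/16, b=Δ0−h0·(2M0+M1)/6=-9/4
seg 1: a=1, c=M1/2=3/8, d=(M2−M1)/(6·2)=-1/16, b=Δ1−h1·(2M1+M2)/6=-3/2
t_q=3/2 → seg 0, τ=3/2; S=5+-9/4·τ+0·τ²+1/16·τ³=235/128

  seg 0: a=5 b=-9/4 c=0 d=1/16
  seg 1: a=1 b=-3/2 c=3/8 d=-1/16
S(3/2) = 235/128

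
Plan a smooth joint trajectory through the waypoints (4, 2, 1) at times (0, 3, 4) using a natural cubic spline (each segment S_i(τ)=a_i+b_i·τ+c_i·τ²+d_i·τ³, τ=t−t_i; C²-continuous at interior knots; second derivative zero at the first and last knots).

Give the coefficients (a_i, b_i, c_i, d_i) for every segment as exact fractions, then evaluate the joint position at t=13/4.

Δ: Δ0=-2/3, Δ1=-1
row 1: diag=8, rhs=-2; c'=1/8, d'=-1/4
back: M1=-1/4
M: M0=0, M1=-1/4, M2=0
seg 0: a=4, c=M0/2=0, d=(M1−M0)/(6·3)=-1/72, b=Δ0−h0·(2M0+M1)/6=-13/24
seg 1: a=2, c=M1/2=-1/8, d=(M2−M1)/(6·1)=1/24, b=Δ1−h1·(2M1+M2)/6=-11/12
t_q=13/4 → seg 1, τ=1/4; S=2+-11/12·τ+-1/8·τ²+1/24·τ³=903/512

  seg 0: a=4 b=-13/24 c=0 d=-1/72
  seg 1: a=2 b=-11/12 c=-1/8 d=1/24
S(13/4) = 903/512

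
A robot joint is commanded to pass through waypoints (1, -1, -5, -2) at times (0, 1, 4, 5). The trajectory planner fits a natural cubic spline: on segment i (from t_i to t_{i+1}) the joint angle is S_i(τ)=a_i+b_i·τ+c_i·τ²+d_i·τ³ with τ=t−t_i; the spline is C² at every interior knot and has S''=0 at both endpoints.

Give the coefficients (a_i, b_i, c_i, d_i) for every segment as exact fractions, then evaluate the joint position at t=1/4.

Δ: Δ0=-2, Δ1=-4/3, Δ2=3
row 1: diag=8, rhs=4; c'=3/8, d'=1/2
row 2: denom=8−3·3/8=55/8; d'=(26−3·1/2)/(55/8)=196/55
back: M2=196/55
back: M1=1/2−3/8·196/55=-46/55
M: M0=0, M1=-46/55, M2=196/55, M3=0
seg 0: a=1, c=M0/2=0, d=(M1−M0)/(6·1)=-23/165, b=Δ0−h0·(2M0+M1)/6=-307/165
seg 1: a=-1, c=M1/2=-23/55, d=(M2−M1)/(6·3)=11/45, b=Δ1−h1·(2M1+M2)/6=-376/165
seg 2: a=-5, c=M2/2=98/55, d=(M3−M2)/(6·1)=-98/165, b=Δ2−h2·(2M2+M3)/6=299/165
t_q=1/4 → seg 0, τ=1/4; S=1+-307/165·τ+0·τ²+-23/165·τ³=375/704

  seg 0: a=1 b=-307/165 c=0 d=-23/165
  seg 1: a=-1 b=-376/165 c=-23/55 d=11/45
  seg 2: a=-5 b=299/165 c=98/55 d=-98/165
S(1/4) = 375/704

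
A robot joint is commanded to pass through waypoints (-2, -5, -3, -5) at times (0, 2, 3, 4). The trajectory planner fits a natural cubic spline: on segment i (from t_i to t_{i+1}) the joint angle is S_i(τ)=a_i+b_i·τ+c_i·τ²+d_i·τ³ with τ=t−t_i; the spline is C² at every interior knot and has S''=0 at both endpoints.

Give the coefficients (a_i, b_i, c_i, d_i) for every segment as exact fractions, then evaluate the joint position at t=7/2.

Δ: Δ0=-3/2, Δ1=2, Δ2=-2
row 1: diag=6, rhs=21; c'=1/6, d'=7/2
row 2: denom=4−1·1/6=23/6; d'=(-24−1·7/2)/(23/6)=-165/23
back: M2=-165/23
back: M1=7/2−1/6·-165/23=108/23
M: M0=0, M1=108/23, M2=-165/23, M3=0
seg 0: a=-2, c=M0/2=0, d=(M1−M0)/(6·2)=9/23, b=Δ0−h0·(2M0+M1)/6=-141/46
seg 1: a=-5, c=M1/2=54/23, d=(M2−M1)/(6·1)=-91/46, b=Δ1−h1·(2M1+M2)/6=75/46
seg 2: a=-3, c=M2/2=-165/46, d=(M3−M2)/(6·1)=55/46, b=Δ2−h2·(2M2+M3)/6=9/23
t_q=7/2 → seg 2, τ=1/2; S=-3+9/23·τ+-165/46·τ²+55/46·τ³=-1307/368

  seg 0: a=-2 b=-141/46 c=0 d=9/23
  seg 1: a=-5 b=75/46 c=54/23 d=-91/46
  seg 2: a=-3 b=9/23 c=-165/46 d=55/46
S(7/2) = -1307/368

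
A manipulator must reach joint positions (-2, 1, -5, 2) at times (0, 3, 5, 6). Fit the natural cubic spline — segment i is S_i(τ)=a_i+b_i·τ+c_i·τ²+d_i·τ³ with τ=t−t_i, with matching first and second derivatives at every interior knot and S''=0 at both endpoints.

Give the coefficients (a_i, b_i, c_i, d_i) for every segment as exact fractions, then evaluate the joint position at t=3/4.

Δ: Δ0=1, Δ1=-3, Δ2=7
row 1: diag=10, rhs=-24; c'=1/5, d'=-12/5
row 2: denom=6−2·1/5=28/5; d'=(60−2·-12/5)/(28/5)=81/7
back: M2=81/7
back: M1=-12/5−1/5·81/7=-33/7
M: M0=0, M1=-33/7, M2=81/7, M3=0
seg 0: a=-2, c=M0/2=0, d=(M1−M0)/(6·3)=-11/42, b=Δ0−h0·(2M0+M1)/6=47/14
seg 1: a=1, c=M1/2=-33/14, d=(M2−M1)/(6·2)=19/14, b=Δ1−h1·(2M1+M2)/6=-26/7
seg 2: a=-5, c=M2/2=81/14, d=(M3−M2)/(6·1)=-27/14, b=Δ2−h2·(2M2+M3)/6=22/7
t_q=3/4 → seg 0, τ=3/4; S=-2+47/14·τ+0·τ²+-11/42·τ³=365/896

  seg 0: a=-2 b=47/14 c=0 d=-11/42
  seg 1: a=1 b=-26/7 c=-33/14 d=19/14
  seg 2: a=-5 b=22/7 c=81/14 d=-27/14
S(3/4) = 365/896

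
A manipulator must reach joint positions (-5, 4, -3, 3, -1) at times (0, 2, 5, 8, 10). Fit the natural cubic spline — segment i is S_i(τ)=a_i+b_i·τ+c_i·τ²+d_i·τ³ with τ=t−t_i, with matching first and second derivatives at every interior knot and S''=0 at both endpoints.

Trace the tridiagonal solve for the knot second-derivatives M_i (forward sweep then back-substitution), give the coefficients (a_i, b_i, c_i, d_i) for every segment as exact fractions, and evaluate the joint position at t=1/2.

Δ: Δ0=9/2, Δ1=-7/3, Δ2=2, Δ3=-2
row 1: diag=10, rhs=-41; c'=3/10, d'=-41/10
row 2: denom=12−3·3/10=111/10; d'=(26−3·-41/10)/(111/10)=383/111
row 3: denom=10−3·10/37=340/37; d'=(-24−3·383/111)/(340/37)=-1271/340
back: M3=-1271/340
back: M2=383/111−10/37·-1271/340=455/102
back: M1=-41/10−3/10·455/102=-1849/340
M: M0=0, M1=-1849/340, M2=455/102, M3=-1271/340, M4=0
seg 0: a=-5, c=M0/2=0, d=(M1−M0)/(6·2)=-1849/4080, b=Δ0−h0·(2M0+M1)/6=6439/1020
seg 1: a=4, c=M1/2=-1849/680, d=(M2−M1)/(6·3)=10097/18360, b=Δ1−h1·(2M1+M2)/6=223/255
seg 2: a=-3, c=M2/2=455/204, d=(M3−M2)/(6·3)=-8363/18360, b=Δ2−h2·(2M2+M3)/6=-71/120
seg 3: a=3, c=M3/2=-1271/680, d=(M4−M3)/(6·2)=1271/4080, b=Δ3−h3·(2M3+M4)/6=251/510
t_q=1/2 → seg 0, τ=1/2; S=-5+6439/1020·τ+0·τ²+-1849/4080·τ³=-4135/2176

  seg 0: a=-5 b=6439/1020 c=0 d=-1849/4080
  seg 1: a=4 b=223/255 c=-1849/680 d=10097/18360
  seg 2: a=-3 b=-71/120 c=455/204 d=-8363/18360
  seg 3: a=3 b=251/510 c=-1271/680 d=1271/4080
S(1/2) = -4135/2176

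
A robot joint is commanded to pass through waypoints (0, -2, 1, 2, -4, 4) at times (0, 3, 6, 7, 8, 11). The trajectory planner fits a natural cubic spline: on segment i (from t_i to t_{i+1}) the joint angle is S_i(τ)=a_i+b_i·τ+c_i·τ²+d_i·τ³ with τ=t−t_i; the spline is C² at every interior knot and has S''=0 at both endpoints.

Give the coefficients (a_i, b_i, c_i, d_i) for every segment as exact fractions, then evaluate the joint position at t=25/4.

Δ: Δ0=-2/3, Δ1=1, Δ2=1, Δ3=-6, Δ4=8/3
row 1: diag=12, rhs=10; c'=1/4, d'=5/6
row 2: denom=8−3·1/4=29/4; d'=(0−3·5/6)/(29/4)=-10/29
row 3: denom=4−1·4/29=112/29; d'=(-42−1·-10/29)/(112/29)=-151/14
row 4: denom=8−1·29/112=867/112; d'=(52−1·-151/14)/(867/112)=2344/289
back: M4=2344/289
back: M3=-151/14−29/112·2344/289=-3724/289
back: M2=-10/29−4/29·-3724/289=414/289
back: M1=5/6−1/4·414/289=412/867
M: M0=0, M1=412/867, M2=414/289, M3=-3724/289, M4=2344/289, M5=0
seg 0: a=0, c=M0/2=0, d=(M1−M0)/(6·3)=206/7803, b=Δ0−h0·(2M0+M1)/6=-784/867
seg 1: a=-2, c=M1/2=206/867, d=(M2−M1)/(6·3)=415/7803, b=Δ1−h1·(2M1+M2)/6=-166/867
seg 2: a=1, c=M2/2=207/289, d=(M3−M2)/(6·1)=-2069/867, b=Δ2−h2·(2M2+M3)/6=2315/867
seg 3: a=2, c=M3/2=-1862/289, d=(M4−M3)/(6·1)=3034/867, b=Δ3−h3·(2M3+M4)/6=-2650/867
seg 4: a=-4, c=M4/2=1172/289, d=(M5−M4)/(6·3)=-1172/2601, b=Δ4−h4·(2M4+M5)/6=-4720/867
t_q=25/4 → seg 2, τ=1/4; S=1+2315/867·τ+207/289·τ²+-2069/867·τ³=30981/18496

  seg 0: a=0 b=-784/867 c=0 d=206/7803
  seg 1: a=-2 b=-166/867 c=206/867 d=415/7803
  seg 2: a=1 b=2315/867 c=207/289 d=-2069/867
  seg 3: a=2 b=-2650/867 c=-1862/289 d=3034/867
  seg 4: a=-4 b=-4720/867 c=1172/289 d=-1172/2601
S(25/4) = 30981/18496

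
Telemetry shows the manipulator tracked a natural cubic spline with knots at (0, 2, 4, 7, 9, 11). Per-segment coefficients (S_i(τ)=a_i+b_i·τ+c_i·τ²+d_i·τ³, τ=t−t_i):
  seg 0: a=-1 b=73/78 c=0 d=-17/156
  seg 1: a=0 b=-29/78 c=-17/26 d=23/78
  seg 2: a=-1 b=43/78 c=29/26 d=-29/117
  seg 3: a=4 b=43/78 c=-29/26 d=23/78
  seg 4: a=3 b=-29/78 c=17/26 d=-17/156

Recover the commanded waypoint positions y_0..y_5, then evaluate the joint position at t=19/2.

y_0 = S_0(0) = a_0 = -1
y_1 = S_1(0) = a_1 = 0
y_2 = S_2(0) = a_2 = -1
y_3 = S_3(0) = a_3 = 4
y_4 = S_4(0) = a_4 = 3
y_5 = S_4(2) = 4
t_q=19/2 is in segment 4 (τ=1/2); S_4(τ)=1233/416

y_0=-1 y_1=0 y_2=-1 y_3=4 y_4=3 y_5=4
S(19/2) = 1233/416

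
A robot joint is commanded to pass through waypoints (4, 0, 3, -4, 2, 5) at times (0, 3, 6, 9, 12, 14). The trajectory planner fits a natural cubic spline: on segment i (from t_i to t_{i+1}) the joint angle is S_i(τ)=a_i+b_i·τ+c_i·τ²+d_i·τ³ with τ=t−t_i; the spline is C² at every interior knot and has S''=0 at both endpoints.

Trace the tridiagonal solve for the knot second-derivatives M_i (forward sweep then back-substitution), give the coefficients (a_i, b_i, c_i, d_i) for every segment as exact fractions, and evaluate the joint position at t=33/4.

Δ: Δ0=-4/3, Δ1=1, Δ2=-7/3, Δ3=2, Δ4=3/2
row 1: diag=12, rhs=14; c'=1/4, d'=7/6
row 2: denom=12−3·1/4=45/4; d'=(-20−3·7/6)/(45/4)=-94/45
row 3: denom=12−3·4/15=56/5; d'=(26−3·-94/45)/(56/5)=121/42
row 4: denom=10−3·15/56=515/56; d'=(-3−3·121/42)/(515/56)=-652/515
back: M4=-652/515
back: M3=121/42−15/56·-652/515=995/309
back: M2=-94/45−4/15·995/309=-1518/515
back: M1=7/6−1/4·-1518/515=2941/1545
M: M0=0, M1=2941/1545, M2=-1518/515, M3=995/309, M4=-652/515, M5=0
seg 0: a=4, c=M0/2=0, d=(M1−M0)/(6·3)=2941/27810, b=Δ0−h0·(2M0+M1)/6=-7061/3090
seg 1: a=0, c=M1/2=2941/3090, d=(M2−M1)/(6·3)=-1499/5562, b=Δ1−h1·(2M1+M2)/6=881/1545
seg 2: a=3, c=M2/2=-759/515, d=(M3−M2)/(6·3)=9529/27810, b=Δ2−h2·(2M2+M3)/6=-3077/3090
seg 3: a=-4, c=M3/2=995/618, d=(M4−M3)/(6·3)=-6931/27810, b=Δ3−h3·(2M3+M4)/6=-907/1545
seg 4: a=2, c=M4/2=-326/515, d=(M5−M4)/(6·2)=163/1545, b=Δ4−h4·(2M4+M5)/6=7243/3090
t_q=33/4 → seg 2, τ=9/4; S=3+-3077/3090·τ+-759/515·τ²+9529/27810·τ³=-36897/13184

  seg 0: a=4 b=-7061/3090 c=0 d=2941/27810
  seg 1: a=0 b=881/1545 c=2941/3090 d=-1499/5562
  seg 2: a=3 b=-3077/3090 c=-759/515 d=9529/27810
  seg 3: a=-4 b=-907/1545 c=995/618 d=-6931/27810
  seg 4: a=2 b=7243/3090 c=-326/515 d=163/1545
S(33/4) = -36897/13184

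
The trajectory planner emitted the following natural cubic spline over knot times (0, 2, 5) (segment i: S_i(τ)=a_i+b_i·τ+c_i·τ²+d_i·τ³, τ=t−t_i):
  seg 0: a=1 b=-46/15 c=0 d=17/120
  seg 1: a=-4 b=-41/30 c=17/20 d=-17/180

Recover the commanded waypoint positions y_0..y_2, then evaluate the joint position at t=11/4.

y_0=1 y_1=-4 y_2=-3
S(11/4) = -5871/1280

y_0 = S_0(0) = a_0 = 1
y_1 = S_1(0) = a_1 = -4
y_2 = S_1(3) = -3
t_q=11/4 is in segment 1 (τ=3/4); S_1(τ)=-5871/1280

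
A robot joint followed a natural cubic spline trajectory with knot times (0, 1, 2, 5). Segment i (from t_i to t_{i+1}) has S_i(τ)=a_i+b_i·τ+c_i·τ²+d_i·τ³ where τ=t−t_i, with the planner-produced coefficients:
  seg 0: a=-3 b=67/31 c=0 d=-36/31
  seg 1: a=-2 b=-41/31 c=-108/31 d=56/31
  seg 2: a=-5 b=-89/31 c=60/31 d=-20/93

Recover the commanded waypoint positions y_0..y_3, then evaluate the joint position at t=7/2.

y_0=-3 y_1=-2 y_2=-5 y_3=-2
S(7/2) = -176/31

y_0 = S_0(0) = a_0 = -3
y_1 = S_1(0) = a_1 = -2
y_2 = S_2(0) = a_2 = -5
y_3 = S_2(3) = -2
t_q=7/2 is in segment 2 (τ=3/2); S_2(τ)=-176/31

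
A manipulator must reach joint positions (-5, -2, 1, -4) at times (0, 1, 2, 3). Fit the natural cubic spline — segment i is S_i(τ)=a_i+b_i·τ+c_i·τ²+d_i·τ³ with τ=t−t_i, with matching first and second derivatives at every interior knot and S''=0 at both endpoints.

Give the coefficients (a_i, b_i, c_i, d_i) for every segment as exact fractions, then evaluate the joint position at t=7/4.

Δ: Δ0=3, Δ1=3, Δ2=-5
row 1: diag=4, rhs=0; c'=1/4, d'=0
row 2: denom=4−1·1/4=15/4; d'=(-48−1·0)/(15/4)=-64/5
back: M2=-64/5
back: M1=0−1/4·-64/5=16/5
M: M0=0, M1=16/5, M2=-64/5, M3=0
seg 0: a=-5, c=M0/2=0, d=(M1−M0)/(6·1)=8/15, b=Δ0−h0·(2M0+M1)/6=37/15
seg 1: a=-2, c=M1/2=8/5, d=(M2−M1)/(6·1)=-8/3, b=Δ1−h1·(2M1+M2)/6=61/15
seg 2: a=1, c=M2/2=-32/5, d=(M3−M2)/(6·1)=32/15, b=Δ2−h2·(2M2+M3)/6=-11/15
t_q=7/4 → seg 1, τ=3/4; S=-2+61/15·τ+8/5·τ²+-8/3·τ³=33/40

  seg 0: a=-5 b=37/15 c=0 d=8/15
  seg 1: a=-2 b=61/15 c=8/5 d=-8/3
  seg 2: a=1 b=-11/15 c=-32/5 d=32/15
S(7/4) = 33/40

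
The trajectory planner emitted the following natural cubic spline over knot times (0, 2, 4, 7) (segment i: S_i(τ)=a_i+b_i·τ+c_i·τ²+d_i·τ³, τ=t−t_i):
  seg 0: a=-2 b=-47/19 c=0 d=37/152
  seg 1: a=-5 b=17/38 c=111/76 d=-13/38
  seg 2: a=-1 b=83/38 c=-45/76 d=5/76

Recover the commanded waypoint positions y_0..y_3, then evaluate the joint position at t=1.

y_0 = S_0(0) = a_0 = -2
y_1 = S_1(0) = a_1 = -5
y_2 = S_2(0) = a_2 = -1
y_3 = S_2(3) = 2
t_q=1 is in segment 0 (τ=1); S_0(τ)=-643/152

y_0=-2 y_1=-5 y_2=-1 y_3=2
S(1) = -643/152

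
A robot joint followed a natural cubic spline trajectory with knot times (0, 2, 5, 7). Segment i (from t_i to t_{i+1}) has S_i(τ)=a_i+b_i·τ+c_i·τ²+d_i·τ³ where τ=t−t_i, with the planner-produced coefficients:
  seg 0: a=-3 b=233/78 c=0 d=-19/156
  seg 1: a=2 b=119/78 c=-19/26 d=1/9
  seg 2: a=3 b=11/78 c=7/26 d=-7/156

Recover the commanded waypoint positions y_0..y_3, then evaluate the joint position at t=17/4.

y_0=-3 y_1=2 y_2=3 y_3=4
S(17/4) = 2495/832

y_0 = S_0(0) = a_0 = -3
y_1 = S_1(0) = a_1 = 2
y_2 = S_2(0) = a_2 = 3
y_3 = S_2(2) = 4
t_q=17/4 is in segment 1 (τ=9/4); S_1(τ)=2495/832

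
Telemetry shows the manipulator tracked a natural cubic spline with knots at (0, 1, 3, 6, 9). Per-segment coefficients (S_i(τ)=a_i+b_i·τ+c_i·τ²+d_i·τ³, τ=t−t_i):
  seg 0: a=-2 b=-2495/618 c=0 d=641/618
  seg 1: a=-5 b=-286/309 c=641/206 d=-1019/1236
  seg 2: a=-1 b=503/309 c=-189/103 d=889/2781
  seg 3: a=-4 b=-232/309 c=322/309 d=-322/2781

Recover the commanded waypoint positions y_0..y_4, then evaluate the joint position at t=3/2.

y_0 = S_0(0) = a_0 = -2
y_1 = S_1(0) = a_1 = -5
y_2 = S_2(0) = a_2 = -1
y_3 = S_3(0) = a_3 = -4
y_4 = S_3(3) = 0
t_q=3/2 is in segment 1 (τ=1/2); S_1(τ)=-15781/3296

y_0=-2 y_1=-5 y_2=-1 y_3=-4 y_4=0
S(3/2) = -15781/3296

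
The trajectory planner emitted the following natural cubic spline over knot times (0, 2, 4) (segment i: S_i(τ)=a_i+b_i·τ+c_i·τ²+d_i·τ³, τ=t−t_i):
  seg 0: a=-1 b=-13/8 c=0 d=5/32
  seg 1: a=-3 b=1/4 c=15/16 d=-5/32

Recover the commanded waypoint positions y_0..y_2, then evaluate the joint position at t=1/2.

y_0=-1 y_1=-3 y_2=0
S(1/2) = -459/256

y_0 = S_0(0) = a_0 = -1
y_1 = S_1(0) = a_1 = -3
y_2 = S_1(2) = 0
t_q=1/2 is in segment 0 (τ=1/2); S_0(τ)=-459/256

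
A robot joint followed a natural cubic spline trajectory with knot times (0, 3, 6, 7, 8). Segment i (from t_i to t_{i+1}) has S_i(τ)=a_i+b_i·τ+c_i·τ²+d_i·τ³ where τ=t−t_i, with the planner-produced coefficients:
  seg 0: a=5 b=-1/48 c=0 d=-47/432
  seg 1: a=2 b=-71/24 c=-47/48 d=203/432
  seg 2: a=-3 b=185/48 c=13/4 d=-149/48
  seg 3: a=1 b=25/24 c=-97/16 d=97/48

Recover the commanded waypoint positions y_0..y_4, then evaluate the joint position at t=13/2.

y_0 = S_0(0) = a_0 = 5
y_1 = S_1(0) = a_1 = 2
y_2 = S_2(0) = a_2 = -3
y_3 = S_3(0) = a_3 = 1
y_4 = S_3(1) = -2
t_q=13/2 is in segment 2 (τ=1/2); S_2(τ)=-83/128

y_0=5 y_1=2 y_2=-3 y_3=1 y_4=-2
S(13/2) = -83/128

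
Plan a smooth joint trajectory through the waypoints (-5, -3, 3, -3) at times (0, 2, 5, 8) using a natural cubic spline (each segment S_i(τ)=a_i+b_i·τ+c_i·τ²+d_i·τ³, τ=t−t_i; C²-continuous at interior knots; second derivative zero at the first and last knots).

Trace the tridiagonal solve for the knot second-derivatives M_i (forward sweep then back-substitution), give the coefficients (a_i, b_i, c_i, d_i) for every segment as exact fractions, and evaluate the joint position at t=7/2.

  seg 0: a=-5 b=21/37 c=0 d=4/37
  seg 1: a=-3 b=69/37 c=24/37 d=-67/333
  seg 2: a=3 b=12/37 c=-43/37 d=43/333
S(7/2) = 171/296

Δ: Δ0=1, Δ1=2, Δ2=-2
row 1: diag=10, rhs=6; c'=3/10, d'=3/5
row 2: denom=12−3·3/10=111/10; d'=(-24−3·3/5)/(111/10)=-86/37
back: M2=-86/37
back: M1=3/5−3/10·-86/37=48/37
M: M0=0, M1=48/37, M2=-86/37, M3=0
seg 0: a=-5, c=M0/2=0, d=(M1−M0)/(6·2)=4/37, b=Δ0−h0·(2M0+M1)/6=21/37
seg 1: a=-3, c=M1/2=24/37, d=(M2−M1)/(6·3)=-67/333, b=Δ1−h1·(2M1+M2)/6=69/37
seg 2: a=3, c=M2/2=-43/37, d=(M3−M2)/(6·3)=43/333, b=Δ2−h2·(2M2+M3)/6=12/37
t_q=7/2 → seg 1, τ=3/2; S=-3+69/37·τ+24/37·τ²+-67/333·τ³=171/296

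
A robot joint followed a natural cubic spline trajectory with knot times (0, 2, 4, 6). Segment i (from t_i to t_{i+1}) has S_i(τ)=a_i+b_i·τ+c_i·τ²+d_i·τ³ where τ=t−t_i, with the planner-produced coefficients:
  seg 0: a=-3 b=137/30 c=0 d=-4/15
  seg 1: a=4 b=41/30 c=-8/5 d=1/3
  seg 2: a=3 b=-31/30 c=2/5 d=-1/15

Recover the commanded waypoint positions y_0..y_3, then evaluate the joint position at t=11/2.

y_0 = S_0(0) = a_0 = -3
y_1 = S_1(0) = a_1 = 4
y_2 = S_2(0) = a_2 = 3
y_3 = S_2(2) = 2
t_q=11/2 is in segment 2 (τ=3/2); S_2(τ)=17/8

y_0=-3 y_1=4 y_2=3 y_3=2
S(11/2) = 17/8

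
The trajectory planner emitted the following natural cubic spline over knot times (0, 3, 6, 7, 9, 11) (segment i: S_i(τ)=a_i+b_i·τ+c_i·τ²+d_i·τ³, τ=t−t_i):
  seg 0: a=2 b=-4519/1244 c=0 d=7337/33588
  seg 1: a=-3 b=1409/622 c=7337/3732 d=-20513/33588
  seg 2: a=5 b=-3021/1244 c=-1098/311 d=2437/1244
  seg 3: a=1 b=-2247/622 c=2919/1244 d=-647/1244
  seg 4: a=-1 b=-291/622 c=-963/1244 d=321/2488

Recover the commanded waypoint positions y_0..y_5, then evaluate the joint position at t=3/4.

y_0=2 y_1=-3 y_2=5 y_3=1 y_4=-1 y_5=-4
S(3/4) = -50343/79616

y_0 = S_0(0) = a_0 = 2
y_1 = S_1(0) = a_1 = -3
y_2 = S_2(0) = a_2 = 5
y_3 = S_3(0) = a_3 = 1
y_4 = S_4(0) = a_4 = -1
y_5 = S_4(2) = -4
t_q=3/4 is in segment 0 (τ=3/4); S_0(τ)=-50343/79616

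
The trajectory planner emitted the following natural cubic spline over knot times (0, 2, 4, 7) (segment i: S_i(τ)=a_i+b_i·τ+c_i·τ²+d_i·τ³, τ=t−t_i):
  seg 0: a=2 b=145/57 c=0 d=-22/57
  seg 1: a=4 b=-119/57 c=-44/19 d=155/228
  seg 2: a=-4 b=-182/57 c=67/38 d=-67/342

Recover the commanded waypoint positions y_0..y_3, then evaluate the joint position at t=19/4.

y_0 = S_0(0) = a_0 = 2
y_1 = S_1(0) = a_1 = 4
y_2 = S_2(0) = a_2 = -4
y_3 = S_2(3) = -3
t_q=19/4 is in segment 2 (τ=3/4); S_2(τ)=-13341/2432

y_0=2 y_1=4 y_2=-4 y_3=-3
S(19/4) = -13341/2432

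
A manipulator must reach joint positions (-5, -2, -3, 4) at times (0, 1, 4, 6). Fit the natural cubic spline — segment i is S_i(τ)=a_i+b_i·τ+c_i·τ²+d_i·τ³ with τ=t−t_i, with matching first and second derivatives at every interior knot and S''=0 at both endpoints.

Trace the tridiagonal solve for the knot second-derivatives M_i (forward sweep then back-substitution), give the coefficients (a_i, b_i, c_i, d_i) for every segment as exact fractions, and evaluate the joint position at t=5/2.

Δ: Δ0=3, Δ1=-1/3, Δ2=7/2
row 1: diag=8, rhs=-20; c'=3/8, d'=-5/2
row 2: denom=10−3·3/8=71/8; d'=(23−3·-5/2)/(71/8)=244/71
back: M2=244/71
back: M1=-5/2−3/8·244/71=-269/71
M: M0=0, M1=-269/71, M2=244/71, M3=0
seg 0: a=-5, c=M0/2=0, d=(M1−M0)/(6·1)=-269/426, b=Δ0−h0·(2M0+M1)/6=1547/426
seg 1: a=-2, c=M1/2=-269/142, d=(M2−M1)/(6·3)=57/142, b=Δ1−h1·(2M1+M2)/6=370/213
seg 2: a=-3, c=M2/2=122/71, d=(M3−M2)/(6·2)=-61/213, b=Δ2−h2·(2M2+M3)/6=515/426
t_q=5/2 → seg 1, τ=3/2; S=-2+370/213·τ+-269/142·τ²+57/142·τ³=-2615/1136

  seg 0: a=-5 b=1547/426 c=0 d=-269/426
  seg 1: a=-2 b=370/213 c=-269/142 d=57/142
  seg 2: a=-3 b=515/426 c=122/71 d=-61/213
S(5/2) = -2615/1136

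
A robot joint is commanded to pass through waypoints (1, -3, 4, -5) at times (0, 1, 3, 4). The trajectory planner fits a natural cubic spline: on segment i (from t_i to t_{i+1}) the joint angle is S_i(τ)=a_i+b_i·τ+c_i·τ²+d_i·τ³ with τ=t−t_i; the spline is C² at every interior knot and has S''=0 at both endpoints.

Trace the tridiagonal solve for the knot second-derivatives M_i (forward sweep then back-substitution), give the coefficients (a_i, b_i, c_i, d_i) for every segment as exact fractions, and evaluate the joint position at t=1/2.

  seg 0: a=1 b=-99/16 c=0 d=35/16
  seg 1: a=-3 b=3/8 c=105/16 d=-5/2
  seg 2: a=4 b=-27/8 c=-135/16 d=45/16
S(1/2) = -233/128

Δ: Δ0=-4, Δ1=7/2, Δ2=-9
row 1: diag=6, rhs=45; c'=1/3, d'=15/2
row 2: denom=6−2·1/3=16/3; d'=(-75−2·15/2)/(16/3)=-135/8
back: M2=-135/8
back: M1=15/2−1/3·-135/8=105/8
M: M0=0, M1=105/8, M2=-135/8, M3=0
seg 0: a=1, c=M0/2=0, d=(M1−M0)/(6·1)=35/16, b=Δ0−h0·(2M0+M1)/6=-99/16
seg 1: a=-3, c=M1/2=105/16, d=(M2−M1)/(6·2)=-5/2, b=Δ1−h1·(2M1+M2)/6=3/8
seg 2: a=4, c=M2/2=-135/16, d=(M3−M2)/(6·1)=45/16, b=Δ2−h2·(2M2+M3)/6=-27/8
t_q=1/2 → seg 0, τ=1/2; S=1+-99/16·τ+0·τ²+35/16·τ³=-233/128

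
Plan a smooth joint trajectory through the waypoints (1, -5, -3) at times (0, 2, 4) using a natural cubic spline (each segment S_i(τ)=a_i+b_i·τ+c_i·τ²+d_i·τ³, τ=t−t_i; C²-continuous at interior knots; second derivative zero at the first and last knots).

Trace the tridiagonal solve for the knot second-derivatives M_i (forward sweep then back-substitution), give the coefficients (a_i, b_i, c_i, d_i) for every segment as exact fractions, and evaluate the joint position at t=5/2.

  seg 0: a=1 b=-4 c=0 d=1/4
  seg 1: a=-5 b=-1 c=3/2 d=-1/4
S(5/2) = -165/32

Δ: Δ0=-3, Δ1=1
row 1: diag=8, rhs=24; c'=1/4, d'=3
back: M1=3
M: M0=0, M1=3, M2=0
seg 0: a=1, c=M0/2=0, d=(M1−M0)/(6·2)=1/4, b=Δ0−h0·(2M0+M1)/6=-4
seg 1: a=-5, c=M1/2=3/2, d=(M2−M1)/(6·2)=-1/4, b=Δ1−h1·(2M1+M2)/6=-1
t_q=5/2 → seg 1, τ=1/2; S=-5+-1·τ+3/2·τ²+-1/4·τ³=-165/32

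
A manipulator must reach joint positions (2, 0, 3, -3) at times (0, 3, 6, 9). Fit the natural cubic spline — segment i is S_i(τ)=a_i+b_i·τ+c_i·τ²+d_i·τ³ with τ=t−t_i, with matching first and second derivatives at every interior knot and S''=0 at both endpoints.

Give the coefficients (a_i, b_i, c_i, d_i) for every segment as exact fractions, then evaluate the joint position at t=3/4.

Δ: Δ0=-2/3, Δ1=1, Δ2=-2
row 1: diag=12, rhs=10; c'=1/4, d'=5/6
row 2: denom=12−3·1/4=45/4; d'=(-18−3·5/6)/(45/4)=-82/45
back: M2=-82/45
back: M1=5/6−1/4·-82/45=58/45
M: M0=0, M1=58/45, M2=-82/45, M3=0
seg 0: a=2, c=M0/2=0, d=(M1−M0)/(6·3)=29/405, b=Δ0−h0·(2M0+M1)/6=-59/45
seg 1: a=0, c=M1/2=29/45, d=(M2−M1)/(6·3)=-14/81, b=Δ1−h1·(2M1+M2)/6=28/45
seg 2: a=3, c=M2/2=-41/45, d=(M3−M2)/(6·3)=41/405, b=Δ2−h2·(2M2+M3)/6=-8/45
t_q=3/4 → seg 0, τ=3/4; S=2+-59/45·τ+0·τ²+29/405·τ³=67/64

  seg 0: a=2 b=-59/45 c=0 d=29/405
  seg 1: a=0 b=28/45 c=29/45 d=-14/81
  seg 2: a=3 b=-8/45 c=-41/45 d=41/405
S(3/4) = 67/64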